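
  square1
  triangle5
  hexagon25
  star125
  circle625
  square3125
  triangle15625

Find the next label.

hexagon78125

Shape: square, triangle, hexagon, star, circle, square, triangle → hexagon (repeats square → triangle → hexagon → star → circle).
For the second component, ×5 each step: 1, 5, 25, 125, 625, 3125, 15625 → 78125.
Combining the parts gives hexagon78125.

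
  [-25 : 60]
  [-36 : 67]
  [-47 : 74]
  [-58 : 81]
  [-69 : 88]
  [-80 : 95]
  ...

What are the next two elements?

First slot: −11 each step, so -25, -36, -47, -58, -69, -80 → -91 → -102.
Second slot: +7 each step, so 60, 67, 74, 81, 88, 95 → 102 → 109.
Putting the parts together: [-91 : 102] and then [-102 : 109].

[-91 : 102], [-102 : 109]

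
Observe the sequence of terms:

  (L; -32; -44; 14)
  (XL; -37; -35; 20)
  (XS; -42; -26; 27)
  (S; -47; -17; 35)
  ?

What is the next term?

(M; -52; -8; 44)

Size goes L, XL, XS, S → M (runs through clothing sizes XS→XL).
Second coordinate goes -32, -37, -42, -47 → -52 (−5 each step).
Third coordinate: -44, -35, -26, -17 → -8 (+9 each step).
Fourth coordinate: differences are 6, 7, 8, … (increasing by 1 each time), so 14, 20, 27, 35 → 44.
Putting it together: (M; -52; -8; 44).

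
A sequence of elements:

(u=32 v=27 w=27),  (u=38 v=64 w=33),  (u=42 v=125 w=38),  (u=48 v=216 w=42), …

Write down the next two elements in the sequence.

(u=52 v=343 w=45), (u=58 v=512 w=47)

U: alternating steps +6, +4, +6, +4, …, so 32, 38, 42, 48 → 52 → 58.
For the v, perfect cubes: 3³, 4³, 5³, …: 27, 64, 125, 216 → 343 → 512.
W — differences are 6, 5, 4, … (decreasing by 1 each time): 27, 33, 38, 42 → 45 → 47.
Putting the parts together: (u=52 v=343 w=45) and then (u=58 v=512 w=47).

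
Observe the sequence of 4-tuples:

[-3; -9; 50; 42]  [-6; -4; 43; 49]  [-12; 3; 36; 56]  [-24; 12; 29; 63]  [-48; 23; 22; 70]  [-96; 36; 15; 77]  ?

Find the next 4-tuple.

For the first value, ×2 each step: -3, -6, -12, -24, -48, -96 → -192.
Second value — differences are 5, 7, 9, … (increasing by 2 each time): -9, -4, 3, 12, 23, 36 → 51.
For the third value, −7 each step: 50, 43, 36, 29, 22, 15 → 8.
Fourth value: +7 each step, so 42, 49, 56, 63, 70, 77 → 84.
So the next 4-tuple is [-192; 51; 8; 84].

[-192; 51; 8; 84]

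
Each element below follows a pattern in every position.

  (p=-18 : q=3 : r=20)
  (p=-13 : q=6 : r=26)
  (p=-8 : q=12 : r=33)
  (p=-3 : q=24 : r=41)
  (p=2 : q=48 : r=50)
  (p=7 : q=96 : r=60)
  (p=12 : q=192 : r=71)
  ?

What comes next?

P — +5 each step: -18, -13, -8, -3, 2, 7, 12 → 17.
For the q, ×2 each step: 3, 6, 12, 24, 48, 96, 192 → 384.
R goes 20, 26, 33, 41, 50, 60, 71 → 83 (differences are 6, 7, 8, … (increasing by 1 each time)).
Combining the parts gives (p=17 : q=384 : r=83).

(p=17 : q=384 : r=83)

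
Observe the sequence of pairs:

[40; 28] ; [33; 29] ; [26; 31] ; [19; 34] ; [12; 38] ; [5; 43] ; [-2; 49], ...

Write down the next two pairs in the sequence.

[-9; 56], [-16; 64]

First slot: −7 each step, so 40, 33, 26, 19, 12, 5, -2 → -9 → -16.
Second slot goes 28, 29, 31, 34, 38, 43, 49 → 56 → 64 (differences are 1, 2, 3, … (increasing by 1 each time)).
So the next two pairs are [-9; 56] and [-16; 64].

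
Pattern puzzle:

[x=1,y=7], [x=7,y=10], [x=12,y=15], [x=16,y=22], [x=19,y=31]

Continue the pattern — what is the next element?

[x=21,y=42]

For the x, differences are 6, 5, 4, … (decreasing by 1 each time): 1, 7, 12, 16, 19 → 21.
For the y, differences are 3, 5, 7, … (increasing by 2 each time): 7, 10, 15, 22, 31 → 42.
So the next element is [x=21,y=42].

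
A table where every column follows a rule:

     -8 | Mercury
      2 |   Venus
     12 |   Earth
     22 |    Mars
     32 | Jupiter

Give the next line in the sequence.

First component: +10 each step, so -8, 2, 12, 22, 32 → 42.
Planet: runs through the planets Mercury→Neptune; Mercury, Venus, Earth, Mars, Jupiter → Saturn.
Combining the parts gives 42  Saturn.

42  Saturn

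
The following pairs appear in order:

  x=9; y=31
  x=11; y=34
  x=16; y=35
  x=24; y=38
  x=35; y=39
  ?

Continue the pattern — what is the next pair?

X — differences are 2, 5, 8, … (increasing by 3 each time): 9, 11, 16, 24, 35 → 49.
For the y, alternating steps +3, +1, +3, +1, …: 31, 34, 35, 38, 39 → 42.
Putting it together: x=49; y=42.

x=49; y=42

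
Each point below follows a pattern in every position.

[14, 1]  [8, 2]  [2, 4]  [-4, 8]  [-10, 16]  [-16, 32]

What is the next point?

[-22, 64]

First component: 14, 8, 2, -4, -10, -16 → -22 (−6 each step).
Second component goes 1, 2, 4, 8, 16, 32 → 64 (×2 each step).
Combining the parts gives [-22, 64].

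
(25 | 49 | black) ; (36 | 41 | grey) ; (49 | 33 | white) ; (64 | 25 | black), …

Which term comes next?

(81 | 17 | grey)

First slot — perfect squares: 5², 6², 7², …: 25, 36, 49, 64 → 81.
Second slot goes 49, 41, 33, 25 → 17 (−8 each step).
Shade — repeats black → grey → white: black, grey, white, black → grey.
So the next term is (81 | 17 | grey).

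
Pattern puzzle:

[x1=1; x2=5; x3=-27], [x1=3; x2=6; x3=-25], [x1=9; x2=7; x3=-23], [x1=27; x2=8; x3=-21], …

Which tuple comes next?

[x1=81; x2=9; x3=-19]

X1 — ×3 each step: 1, 3, 9, 27 → 81.
X2 goes 5, 6, 7, 8 → 9 (+1 each step).
X3 — +2 each step: -27, -25, -23, -21 → -19.
Putting it together: [x1=81; x2=9; x3=-19].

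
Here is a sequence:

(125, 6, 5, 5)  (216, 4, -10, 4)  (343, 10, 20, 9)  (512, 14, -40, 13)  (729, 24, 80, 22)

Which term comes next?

(1000, 38, -160, 35)

First coordinate: perfect cubes: 5³, 6³, 7³, …, so 125, 216, 343, 512, 729 → 1000.
For the second coordinate, each term is the sum of the two before it: 6, 4, 10, 14, 24 → 38.
Third coordinate: 5, -10, 20, -40, 80 → -160 (×(-2) each step).
Fourth coordinate goes 5, 4, 9, 13, 22 → 35 (each term is the sum of the two before it).
So the next term is (1000, 38, -160, 35).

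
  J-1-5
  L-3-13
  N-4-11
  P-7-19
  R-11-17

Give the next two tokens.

T-18-25, V-29-23

Letter goes J, L, N, P, R → T → V (letters move forward 2 places in the alphabet).
Second component: each term is the sum of the two before it; 1, 3, 4, 7, 11 → 18 → 29.
Third component — alternating steps +8, −2, +8, −2, …: 5, 13, 11, 19, 17 → 25 → 23.
Putting the parts together: T-18-25 and then V-29-23.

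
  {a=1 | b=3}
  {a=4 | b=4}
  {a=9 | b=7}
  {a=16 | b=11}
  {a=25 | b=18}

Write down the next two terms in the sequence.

A: perfect squares: 1², 2², 3², …, so 1, 4, 9, 16, 25 → 36 → 49.
B — each term is the sum of the two before it: 3, 4, 7, 11, 18 → 29 → 47.
Putting the parts together: {a=36 | b=29} and then {a=49 | b=47}.

{a=36 | b=29}, {a=49 | b=47}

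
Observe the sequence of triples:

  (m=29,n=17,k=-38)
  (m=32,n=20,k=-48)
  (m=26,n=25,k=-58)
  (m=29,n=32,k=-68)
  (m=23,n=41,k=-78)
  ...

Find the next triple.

(m=26,n=52,k=-88)

M: 29, 32, 26, 29, 23 → 26 (alternating steps +3, −6, +3, −6, …).
N: differences are 3, 5, 7, … (increasing by 2 each time), so 17, 20, 25, 32, 41 → 52.
For the k, −10 each step: -38, -48, -58, -68, -78 → -88.
Combining the parts gives (m=26,n=52,k=-88).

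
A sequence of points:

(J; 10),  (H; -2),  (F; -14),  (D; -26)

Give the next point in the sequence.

(B; -38)

Letter goes J, H, F, D → B (letters move back 2 places in the alphabet).
Second coordinate: −12 each step; 10, -2, -14, -26 → -38.
So the next point is (B; -38).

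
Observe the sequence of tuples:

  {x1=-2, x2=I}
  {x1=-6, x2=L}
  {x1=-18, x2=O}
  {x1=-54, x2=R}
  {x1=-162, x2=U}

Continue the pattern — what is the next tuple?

{x1=-486, x2=X}

X1 goes -2, -6, -18, -54, -162 → -486 (×3 each step).
X2: letters move forward 3 places in the alphabet, so I, L, O, R, U → X.
So the next tuple is {x1=-486, x2=X}.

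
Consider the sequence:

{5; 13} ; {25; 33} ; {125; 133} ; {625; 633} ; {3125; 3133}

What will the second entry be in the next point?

For the first entry, ×5 each step: 5, 25, 125, 625, 3125 → 15625.
Second entry goes 13, 33, 133, 633, 3133 → 15633 (always 8 more than the first entry).

15633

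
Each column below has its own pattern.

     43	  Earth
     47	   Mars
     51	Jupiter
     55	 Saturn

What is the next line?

First component: +4 each step; 43, 47, 51, 55 → 59.
Planet: runs through the planets Mercury→Neptune, so Earth, Mars, Jupiter, Saturn → Uranus.
Combining the parts gives 59  Uranus.

59  Uranus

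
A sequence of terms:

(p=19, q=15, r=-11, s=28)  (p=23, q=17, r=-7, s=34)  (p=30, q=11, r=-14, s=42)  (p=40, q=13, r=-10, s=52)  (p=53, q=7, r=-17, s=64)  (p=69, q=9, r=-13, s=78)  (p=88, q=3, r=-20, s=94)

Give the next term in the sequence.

P: differences are 4, 7, 10, … (increasing by 3 each time); 19, 23, 30, 40, 53, 69, 88 → 110.
Q: alternating steps +2, −6, +2, −6, …; 15, 17, 11, 13, 7, 9, 3 → 5.
R goes -11, -7, -14, -10, -17, -13, -20 → -16 (alternating steps +4, −7, +4, −7, …).
S: differences are 6, 8, 10, … (increasing by 2 each time), so 28, 34, 42, 52, 64, 78, 94 → 112.
Combining the parts gives (p=110, q=5, r=-16, s=112).

(p=110, q=5, r=-16, s=112)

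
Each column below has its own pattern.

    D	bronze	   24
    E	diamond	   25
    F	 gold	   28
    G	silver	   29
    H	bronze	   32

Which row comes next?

Letter goes D, E, F, G, H → I (letters move forward 1 place in the alphabet).
Rank goes bronze, diamond, gold, silver, bronze → diamond (repeats bronze → diamond → gold → silver).
Third component: alternating steps +1, +3, +1, +3, …; 24, 25, 28, 29, 32 → 33.
So the next row is I  diamond  33.

I  diamond  33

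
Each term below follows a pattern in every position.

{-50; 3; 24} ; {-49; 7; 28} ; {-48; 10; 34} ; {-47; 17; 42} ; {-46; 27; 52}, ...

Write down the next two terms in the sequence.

{-45; 44; 64}, {-44; 71; 78}

First part goes -50, -49, -48, -47, -46 → -45 → -44 (+1 each step).
Second part: each term is the sum of the two before it, so 3, 7, 10, 17, 27 → 44 → 71.
For the third part, differences are 4, 6, 8, … (increasing by 2 each time): 24, 28, 34, 42, 52 → 64 → 78.
So the next two terms are {-45; 44; 64} and {-44; 71; 78}.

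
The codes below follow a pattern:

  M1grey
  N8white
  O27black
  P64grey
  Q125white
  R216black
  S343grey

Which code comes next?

Letter: letters move forward 1 place in the alphabet; M, N, O, P, Q, R, S → T.
Second component — perfect cubes: 1³, 2³, 3³, …: 1, 8, 27, 64, 125, 216, 343 → 512.
Shade: repeats grey → white → black, so grey, white, black, grey, white, black, grey → white.
Combining the parts gives T512white.

T512white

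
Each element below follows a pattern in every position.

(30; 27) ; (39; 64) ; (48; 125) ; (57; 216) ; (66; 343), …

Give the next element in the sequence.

First component: +9 each step, so 30, 39, 48, 57, 66 → 75.
Second component: 27, 64, 125, 216, 343 → 512 (perfect cubes: 3³, 4³, 5³, …).
Combining the parts gives (75; 512).

(75; 512)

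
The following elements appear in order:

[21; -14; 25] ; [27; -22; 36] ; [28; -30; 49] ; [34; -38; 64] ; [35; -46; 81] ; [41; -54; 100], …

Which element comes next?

[42; -62; 121]

First value: 21, 27, 28, 34, 35, 41 → 42 (alternating steps +6, +1, +6, +1, …).
Second value: −8 each step, so -14, -22, -30, -38, -46, -54 → -62.
Third value: perfect squares: 5², 6², 7², …; 25, 36, 49, 64, 81, 100 → 121.
So the next element is [42; -62; 121].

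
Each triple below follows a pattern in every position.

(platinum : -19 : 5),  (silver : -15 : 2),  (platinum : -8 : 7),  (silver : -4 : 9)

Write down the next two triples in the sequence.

(platinum : 3 : 16), (silver : 7 : 25)

Metal: alternates platinum ↔ silver; platinum, silver, platinum, silver → platinum → silver.
Second entry: alternating steps +4, +7, +4, +7, …, so -19, -15, -8, -4 → 3 → 7.
For the third entry, each term is the sum of the two before it: 5, 2, 7, 9 → 16 → 25.
So the next two triples are (platinum : 3 : 16) and (silver : 7 : 25).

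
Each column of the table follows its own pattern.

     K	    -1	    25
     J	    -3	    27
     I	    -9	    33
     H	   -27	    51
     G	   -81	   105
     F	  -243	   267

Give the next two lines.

E  -729  753; D  -2187  2211

Letter: letters move back 1 place in the alphabet, so K, J, I, H, G, F → E → D.
Second component: ×3 each step; -1, -3, -9, -27, -81, -243 → -729 → -2187.
For the third component, together with the second component always sums to 24: 25, 27, 33, 51, 105, 267 → 753 → 2211.
So the next two lines are E  -729  753 and D  -2187  2211.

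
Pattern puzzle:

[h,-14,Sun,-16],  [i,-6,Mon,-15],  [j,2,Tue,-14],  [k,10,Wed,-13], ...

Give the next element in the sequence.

[l,18,Thu,-12]

For the letter, letters move forward 1 place in the alphabet: h, i, j, k → l.
Second value: -14, -6, 2, 10 → 18 (+8 each step).
Day: Sun, Mon, Tue, Wed → Thu (runs through the weekdays Mon→Sun).
Fourth value — +1 each step: -16, -15, -14, -13 → -12.
Combining the parts gives [l,18,Thu,-12].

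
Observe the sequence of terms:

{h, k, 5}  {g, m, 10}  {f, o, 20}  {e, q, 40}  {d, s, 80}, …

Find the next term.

{c, u, 160}

For the first letter, letters move back 1 place in the alphabet: h, g, f, e, d → c.
Second letter goes k, m, o, q, s → u (letters move forward 2 places in the alphabet).
Third coordinate — ×2 each step: 5, 10, 20, 40, 80 → 160.
So the next term is {c, u, 160}.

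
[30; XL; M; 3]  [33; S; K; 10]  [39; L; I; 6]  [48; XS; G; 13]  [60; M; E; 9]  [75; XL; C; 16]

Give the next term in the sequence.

For the first entry, differences are 3, 6, 9, … (increasing by 3 each time): 30, 33, 39, 48, 60, 75 → 93.
Size: repeats XL → S → L → XS → M, so XL, S, L, XS, M, XL → S.
For the letter, letters move back 2 places in the alphabet: M, K, I, G, E, C → A.
Fourth entry goes 3, 10, 6, 13, 9, 16 → 12 (alternating steps +7, −4, +7, −4, …).
Combining the parts gives [93; S; A; 12].

[93; S; A; 12]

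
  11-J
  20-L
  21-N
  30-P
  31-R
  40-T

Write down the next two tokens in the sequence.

41-V then 50-X

First component — alternating steps +9, +1, +9, +1, …: 11, 20, 21, 30, 31, 40 → 41 → 50.
Letter goes J, L, N, P, R, T → V → X (letters move forward 2 places in the alphabet).
So the next two tokens are 41-V and 50-X.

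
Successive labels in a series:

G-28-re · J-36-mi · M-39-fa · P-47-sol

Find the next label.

S-50-la

Letter: G, J, M, P → S (letters move forward 3 places in the alphabet).
Second component: alternating steps +8, +3, +8, +3, …; 28, 36, 39, 47 → 50.
Note — runs through the solfège scale do→ti: re, mi, fa, sol → la.
So the next label is S-50-la.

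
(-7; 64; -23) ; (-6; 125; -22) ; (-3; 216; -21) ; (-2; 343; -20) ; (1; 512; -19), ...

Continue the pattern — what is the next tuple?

First coordinate: alternating steps +1, +3, +1, +3, …; -7, -6, -3, -2, 1 → 2.
Second coordinate: 64, 125, 216, 343, 512 → 729 (perfect cubes: 4³, 5³, 6³, …).
Third coordinate — +1 each step: -23, -22, -21, -20, -19 → -18.
So the next tuple is (2; 729; -18).

(2; 729; -18)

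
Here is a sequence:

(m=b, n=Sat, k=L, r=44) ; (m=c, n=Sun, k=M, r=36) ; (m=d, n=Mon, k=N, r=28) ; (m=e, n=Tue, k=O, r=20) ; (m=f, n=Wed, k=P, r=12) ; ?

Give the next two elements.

M: letters move forward 1 place in the alphabet, so b, c, d, e, f → g → h.
N goes Sat, Sun, Mon, Tue, Wed → Thu → Fri (runs through the weekdays Mon→Sun).
K: letters move forward 1 place in the alphabet, so L, M, N, O, P → Q → R.
R: 44, 36, 28, 20, 12 → 4 → -4 (−8 each step).
So the next two elements are (m=g, n=Thu, k=Q, r=4) and (m=h, n=Fri, k=R, r=-4).

(m=g, n=Thu, k=Q, r=4), (m=h, n=Fri, k=R, r=-4)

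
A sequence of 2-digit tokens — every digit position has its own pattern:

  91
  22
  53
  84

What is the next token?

15

First digit goes 9, 2, 5, 8 → 1 (+3 each step, mod 10).
Second digit goes 1, 2, 3, 4 → 5 (+1 each step, mod 10).
Combining the parts gives 15.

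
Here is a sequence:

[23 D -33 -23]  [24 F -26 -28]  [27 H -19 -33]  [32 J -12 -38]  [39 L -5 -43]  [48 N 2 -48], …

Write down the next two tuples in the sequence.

[59 P 9 -53], [72 R 16 -58]

First slot — differences are 1, 3, 5, … (increasing by 2 each time): 23, 24, 27, 32, 39, 48 → 59 → 72.
Letter: letters move forward 2 places in the alphabet; D, F, H, J, L, N → P → R.
Third slot — +7 each step: -33, -26, -19, -12, -5, 2 → 9 → 16.
Fourth slot — −5 each step: -23, -28, -33, -38, -43, -48 → -53 → -58.
Putting the parts together: [59 P 9 -53] and then [72 R 16 -58].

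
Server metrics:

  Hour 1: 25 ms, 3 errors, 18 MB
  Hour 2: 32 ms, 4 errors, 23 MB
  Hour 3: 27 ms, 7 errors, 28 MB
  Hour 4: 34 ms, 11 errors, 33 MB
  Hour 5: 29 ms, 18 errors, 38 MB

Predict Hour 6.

36 ms, 29 errors, 43 MB

Ms goes 25, 32, 27, 34, 29 → 36 (alternating steps +7, −5, +7, −5, …).
Errors: each term is the sum of the two before it, so 3, 4, 7, 11, 18 → 29.
For the MB, +5 each step: 18, 23, 28, 33, 38 → 43.
Combining the parts gives 36 ms, 29 errors, 43 MB.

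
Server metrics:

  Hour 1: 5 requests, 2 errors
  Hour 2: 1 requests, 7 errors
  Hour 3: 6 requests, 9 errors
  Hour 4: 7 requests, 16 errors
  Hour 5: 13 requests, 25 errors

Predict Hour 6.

20 requests, 41 errors

For the requests, each term is the sum of the two before it: 5, 1, 6, 7, 13 → 20.
For the errors, each term is the sum of the two before it: 2, 7, 9, 16, 25 → 41.
Putting it together: 20 requests, 41 errors.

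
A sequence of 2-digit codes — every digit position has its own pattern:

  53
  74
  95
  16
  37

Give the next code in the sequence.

For the first digit, +2 each step, mod 10: 5, 7, 9, 1, 3 → 5.
Second digit — +1 each step, mod 10: 3, 4, 5, 6, 7 → 8.
So the next code is 58.

58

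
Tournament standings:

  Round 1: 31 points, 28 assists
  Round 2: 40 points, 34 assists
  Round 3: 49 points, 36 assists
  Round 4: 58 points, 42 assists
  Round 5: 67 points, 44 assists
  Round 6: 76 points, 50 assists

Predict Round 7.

Points goes 31, 40, 49, 58, 67, 76 → 85 (+9 each step).
Assists: alternating steps +6, +2, +6, +2, …, so 28, 34, 36, 42, 44, 50 → 52.
Putting it together: 85 points, 52 assists.

85 points, 52 assists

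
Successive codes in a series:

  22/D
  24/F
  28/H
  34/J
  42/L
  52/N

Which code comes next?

First component goes 22, 24, 28, 34, 42, 52 → 64 (differences are 2, 4, 6, … (increasing by 2 each time)).
Letter: letters move forward 2 places in the alphabet, so D, F, H, J, L, N → P.
Combining the parts gives 64/P.

64/P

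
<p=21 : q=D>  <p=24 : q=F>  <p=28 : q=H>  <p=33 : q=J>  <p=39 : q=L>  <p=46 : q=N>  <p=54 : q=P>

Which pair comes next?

<p=63 : q=R>

P — differences are 3, 4, 5, … (increasing by 1 each time): 21, 24, 28, 33, 39, 46, 54 → 63.
Q: D, F, H, J, L, N, P → R (letters move forward 2 places in the alphabet).
Combining the parts gives <p=63 : q=R>.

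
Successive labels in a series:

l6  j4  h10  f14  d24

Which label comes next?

Letter: letters move back 2 places in the alphabet, so l, j, h, f, d → b.
Second component: each term is the sum of the two before it; 6, 4, 10, 14, 24 → 38.
Combining the parts gives b38.

b38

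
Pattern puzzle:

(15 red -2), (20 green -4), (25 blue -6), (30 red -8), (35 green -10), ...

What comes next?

(40 blue -12)

First coordinate: +5 each step; 15, 20, 25, 30, 35 → 40.
Colour — repeats red → green → blue: red, green, blue, red, green → blue.
Third coordinate: -2, -4, -6, -8, -10 → -12 (−2 each step).
Putting it together: (40 blue -12).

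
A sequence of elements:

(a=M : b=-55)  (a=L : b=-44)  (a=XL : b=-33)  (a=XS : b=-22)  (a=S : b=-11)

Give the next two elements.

For the a, runs through clothing sizes XS→XL: M, L, XL, XS, S → M → L.
For the b, +11 each step: -55, -44, -33, -22, -11 → 0 → 11.
Putting the parts together: (a=M : b=0) and then (a=L : b=11).

(a=M : b=0), (a=L : b=11)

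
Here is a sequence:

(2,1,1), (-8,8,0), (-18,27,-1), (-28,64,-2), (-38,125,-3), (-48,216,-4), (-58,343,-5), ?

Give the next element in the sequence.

(-68,512,-6)

First entry: −10 each step; 2, -8, -18, -28, -38, -48, -58 → -68.
Second entry — perfect cubes: 1³, 2³, 3³, …: 1, 8, 27, 64, 125, 216, 343 → 512.
Third entry goes 1, 0, -1, -2, -3, -4, -5 → -6 (−1 each step).
Combining the parts gives (-68,512,-6).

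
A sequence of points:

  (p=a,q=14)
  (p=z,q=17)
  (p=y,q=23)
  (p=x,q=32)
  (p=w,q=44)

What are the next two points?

(p=v,q=59), (p=u,q=77)

P — letters move back 1 place in the alphabet, wrapping A→Z: a, z, y, x, w → v → u.
Q: differences are 3, 6, 9, … (increasing by 3 each time); 14, 17, 23, 32, 44 → 59 → 77.
So the next two points are (p=v,q=59) and (p=u,q=77).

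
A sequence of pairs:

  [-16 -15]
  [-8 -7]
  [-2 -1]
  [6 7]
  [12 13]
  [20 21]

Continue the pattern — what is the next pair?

First component — alternating steps +8, +6, +8, +6, …: -16, -8, -2, 6, 12, 20 → 26.
Second component: -15, -7, -1, 7, 13, 21 → 27 (always 1 more than the first component).
Combining the parts gives [26 27].

[26 27]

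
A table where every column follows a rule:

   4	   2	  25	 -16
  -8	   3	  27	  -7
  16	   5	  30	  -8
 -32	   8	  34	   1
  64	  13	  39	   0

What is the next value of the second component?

Second component: each term is the sum of the two before it; 2, 3, 5, 8, 13 → 21.

21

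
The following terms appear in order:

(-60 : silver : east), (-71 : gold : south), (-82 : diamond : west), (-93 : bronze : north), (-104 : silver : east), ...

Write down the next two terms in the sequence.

(-115 : gold : south), (-126 : diamond : west)

First part — −11 each step: -60, -71, -82, -93, -104 → -115 → -126.
Rank goes silver, gold, diamond, bronze, silver → gold → diamond (repeats silver → gold → diamond → bronze).
For the direction, repeats east → south → west → north: east, south, west, north, east → south → west.
So the next two terms are (-115 : gold : south) and (-126 : diamond : west).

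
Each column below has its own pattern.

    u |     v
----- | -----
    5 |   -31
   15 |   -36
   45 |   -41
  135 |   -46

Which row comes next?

Column u — ×3 each step: 5, 15, 45, 135 → 405.
Column v: −5 each step; -31, -36, -41, -46 → -51.
So the next row is 405  -51.

405  -51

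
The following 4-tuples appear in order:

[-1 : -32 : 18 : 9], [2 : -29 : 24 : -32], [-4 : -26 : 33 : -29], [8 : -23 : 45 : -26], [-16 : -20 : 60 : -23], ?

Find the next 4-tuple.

First slot: ×(-2) each step; -1, 2, -4, 8, -16 → 32.
For the second slot, +3 each step: -32, -29, -26, -23, -20 → -17.
Third slot: differences are 6, 9, 12, … (increasing by 3 each time); 18, 24, 33, 45, 60 → 78.
Fourth slot goes 9, -32, -29, -26, -23 → -20 (always the previous value of the second slot).
So the next 4-tuple is [32 : -17 : 78 : -20].

[32 : -17 : 78 : -20]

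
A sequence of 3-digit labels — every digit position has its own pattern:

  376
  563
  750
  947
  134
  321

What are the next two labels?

First digit — +2 each step, mod 10: 3, 5, 7, 9, 1, 3 → 5 → 7.
Second digit: −1 each step, mod 10, so 7, 6, 5, 4, 3, 2 → 1 → 0.
Third digit: −3 each step, mod 10, so 6, 3, 0, 7, 4, 1 → 8 → 5.
So the next two labels are 518 and 705.

518 then 705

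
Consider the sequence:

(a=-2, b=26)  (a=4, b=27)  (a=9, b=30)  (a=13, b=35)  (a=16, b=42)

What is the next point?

(a=18, b=51)

A goes -2, 4, 9, 13, 16 → 18 (differences are 6, 5, 4, … (decreasing by 1 each time)).
For the b, differences are 1, 3, 5, … (increasing by 2 each time): 26, 27, 30, 35, 42 → 51.
Combining the parts gives (a=18, b=51).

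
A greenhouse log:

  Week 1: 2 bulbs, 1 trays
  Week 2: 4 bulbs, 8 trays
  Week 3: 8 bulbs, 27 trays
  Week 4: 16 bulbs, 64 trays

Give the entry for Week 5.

32 bulbs, 125 trays

Bulbs: ×2 each step; 2, 4, 8, 16 → 32.
Trays goes 1, 8, 27, 64 → 125 (perfect cubes: 1³, 2³, 3³, …).
So the next record is 32 bulbs, 125 trays.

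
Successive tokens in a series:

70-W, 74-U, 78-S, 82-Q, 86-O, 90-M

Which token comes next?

First component: +4 each step, so 70, 74, 78, 82, 86, 90 → 94.
Letter goes W, U, S, Q, O, M → K (letters move back 2 places in the alphabet).
Combining the parts gives 94-K.

94-K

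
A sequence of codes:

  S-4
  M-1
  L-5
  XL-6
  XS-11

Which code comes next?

Size: runs through clothing sizes XS→XL; S, M, L, XL, XS → S.
Second component: each term is the sum of the two before it, so 4, 1, 5, 6, 11 → 17.
Combining the parts gives S-17.

S-17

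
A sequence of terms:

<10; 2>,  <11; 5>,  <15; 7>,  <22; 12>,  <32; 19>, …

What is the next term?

For the first value, differences are 1, 4, 7, … (increasing by 3 each time): 10, 11, 15, 22, 32 → 45.
Second value goes 2, 5, 7, 12, 19 → 31 (each term is the sum of the two before it).
Putting it together: <45; 31>.

<45; 31>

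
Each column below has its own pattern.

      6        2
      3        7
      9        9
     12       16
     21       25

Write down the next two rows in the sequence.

33  41; 54  66

First component — each term is the sum of the two before it: 6, 3, 9, 12, 21 → 33 → 54.
Second component goes 2, 7, 9, 16, 25 → 41 → 66 (each term is the sum of the two before it).
So the next two rows are 33  41 and 54  66.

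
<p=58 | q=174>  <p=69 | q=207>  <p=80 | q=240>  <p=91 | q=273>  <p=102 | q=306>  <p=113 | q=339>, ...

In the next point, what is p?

124

For the p, +11 each step: 58, 69, 80, 91, 102, 113 → 124.
For the q, always 3 × the p: 174, 207, 240, 273, 306, 339 → 372.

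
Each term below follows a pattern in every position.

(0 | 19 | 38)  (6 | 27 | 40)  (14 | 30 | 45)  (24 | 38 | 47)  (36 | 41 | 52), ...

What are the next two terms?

First part: differences are 6, 8, 10, … (increasing by 2 each time), so 0, 6, 14, 24, 36 → 50 → 66.
For the second part, alternating steps +8, +3, +8, +3, …: 19, 27, 30, 38, 41 → 49 → 52.
Third part — alternating steps +2, +5, +2, +5, …: 38, 40, 45, 47, 52 → 54 → 59.
Putting the parts together: (50 | 49 | 54) and then (66 | 52 | 59).

(50 | 49 | 54), (66 | 52 | 59)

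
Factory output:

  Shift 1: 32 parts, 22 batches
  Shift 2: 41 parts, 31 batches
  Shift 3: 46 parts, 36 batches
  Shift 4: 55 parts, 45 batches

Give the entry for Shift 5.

60 parts, 50 batches

Parts: 32, 41, 46, 55 → 60 (alternating steps +9, +5, +9, +5, …).
Batches — always 10 less than the parts: 22, 31, 36, 45 → 50.
So the next record is 60 parts, 50 batches.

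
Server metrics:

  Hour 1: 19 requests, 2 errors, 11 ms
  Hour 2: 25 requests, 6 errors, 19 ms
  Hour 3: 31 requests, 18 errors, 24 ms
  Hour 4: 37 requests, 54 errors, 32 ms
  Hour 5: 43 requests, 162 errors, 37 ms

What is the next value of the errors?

For the errors, ×3 each step: 2, 6, 18, 54, 162 → 486.

486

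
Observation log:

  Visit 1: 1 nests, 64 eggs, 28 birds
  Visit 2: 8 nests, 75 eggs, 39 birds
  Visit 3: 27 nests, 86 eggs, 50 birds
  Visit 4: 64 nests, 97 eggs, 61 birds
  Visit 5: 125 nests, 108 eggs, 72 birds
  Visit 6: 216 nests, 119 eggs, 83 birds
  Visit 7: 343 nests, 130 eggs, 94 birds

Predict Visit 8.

For the nests, perfect cubes: 1³, 2³, 3³, …: 1, 8, 27, 64, 125, 216, 343 → 512.
Eggs: +11 each step, so 64, 75, 86, 97, 108, 119, 130 → 141.
Birds — +11 each step: 28, 39, 50, 61, 72, 83, 94 → 105.
Putting it together: 512 nests, 141 eggs, 105 birds.

512 nests, 141 eggs, 105 birds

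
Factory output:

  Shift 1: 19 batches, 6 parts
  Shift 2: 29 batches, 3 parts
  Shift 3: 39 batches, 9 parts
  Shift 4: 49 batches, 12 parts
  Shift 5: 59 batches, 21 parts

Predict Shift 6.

69 batches, 33 parts

Batches: 19, 29, 39, 49, 59 → 69 (+10 each step).
Parts goes 6, 3, 9, 12, 21 → 33 (each term is the sum of the two before it).
So the next line is 69 batches, 33 parts.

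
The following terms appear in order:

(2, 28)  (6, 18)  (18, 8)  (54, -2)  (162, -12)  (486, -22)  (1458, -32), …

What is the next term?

(4374, -42)

First part: ×3 each step, so 2, 6, 18, 54, 162, 486, 1458 → 4374.
Second part: −10 each step, so 28, 18, 8, -2, -12, -22, -32 → -42.
So the next term is (4374, -42).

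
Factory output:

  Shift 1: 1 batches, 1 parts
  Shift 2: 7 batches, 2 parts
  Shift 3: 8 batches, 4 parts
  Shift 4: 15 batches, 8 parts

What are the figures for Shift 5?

23 batches, 16 parts

Batches goes 1, 7, 8, 15 → 23 (each term is the sum of the two before it).
For the parts, ×2 each step: 1, 2, 4, 8 → 16.
Combining the parts gives 23 batches, 16 parts.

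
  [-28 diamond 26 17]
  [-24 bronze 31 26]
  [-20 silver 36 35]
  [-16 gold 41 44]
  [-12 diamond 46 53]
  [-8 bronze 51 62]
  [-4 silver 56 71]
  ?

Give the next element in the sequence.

[0 gold 61 80]

First coordinate: +4 each step; -28, -24, -20, -16, -12, -8, -4 → 0.
Rank: repeats diamond → bronze → silver → gold, so diamond, bronze, silver, gold, diamond, bronze, silver → gold.
Third coordinate — +5 each step: 26, 31, 36, 41, 46, 51, 56 → 61.
Fourth coordinate — +9 each step: 17, 26, 35, 44, 53, 62, 71 → 80.
Combining the parts gives [0 gold 61 80].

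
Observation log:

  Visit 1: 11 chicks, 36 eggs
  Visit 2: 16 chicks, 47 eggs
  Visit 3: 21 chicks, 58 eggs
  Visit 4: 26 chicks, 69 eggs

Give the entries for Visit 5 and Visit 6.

31 chicks, 80 eggs; 36 chicks, 91 eggs

Chicks: +5 each step, so 11, 16, 21, 26 → 31 → 36.
Eggs goes 36, 47, 58, 69 → 80 → 91 (+11 each step).
Putting the parts together: 31 chicks, 80 eggs and then 36 chicks, 91 eggs.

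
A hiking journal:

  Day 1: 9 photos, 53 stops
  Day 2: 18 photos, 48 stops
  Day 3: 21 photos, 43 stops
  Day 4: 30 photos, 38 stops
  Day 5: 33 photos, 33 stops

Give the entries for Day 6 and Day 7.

Photos: alternating steps +9, +3, +9, +3, …; 9, 18, 21, 30, 33 → 42 → 45.
For the stops, −5 each step: 53, 48, 43, 38, 33 → 28 → 23.
Putting the parts together: 42 photos, 28 stops and then 45 photos, 23 stops.

42 photos, 28 stops; 45 photos, 23 stops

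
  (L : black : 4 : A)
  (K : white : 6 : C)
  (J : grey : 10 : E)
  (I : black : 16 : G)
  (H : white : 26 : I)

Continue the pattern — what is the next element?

(G : grey : 42 : K)

First letter: letters move back 1 place in the alphabet; L, K, J, I, H → G.
For the shade, repeats black → white → grey: black, white, grey, black, white → grey.
For the third value, each term is the sum of the two before it: 4, 6, 10, 16, 26 → 42.
Second letter goes A, C, E, G, I → K (letters move forward 2 places in the alphabet).
Combining the parts gives (G : grey : 42 : K).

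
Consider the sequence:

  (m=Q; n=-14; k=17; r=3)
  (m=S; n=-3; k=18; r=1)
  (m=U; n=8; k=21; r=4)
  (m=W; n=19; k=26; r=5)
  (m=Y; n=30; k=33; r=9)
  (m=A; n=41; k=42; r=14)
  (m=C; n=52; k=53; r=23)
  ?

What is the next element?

(m=E; n=63; k=66; r=37)

M goes Q, S, U, W, Y, A, C → E (letters move forward 2 places in the alphabet, wrapping Z→A).
N: -14, -3, 8, 19, 30, 41, 52 → 63 (+11 each step).
K goes 17, 18, 21, 26, 33, 42, 53 → 66 (differences are 1, 3, 5, … (increasing by 2 each time)).
For the r, each term is the sum of the two before it: 3, 1, 4, 5, 9, 14, 23 → 37.
Putting it together: (m=E; n=63; k=66; r=37).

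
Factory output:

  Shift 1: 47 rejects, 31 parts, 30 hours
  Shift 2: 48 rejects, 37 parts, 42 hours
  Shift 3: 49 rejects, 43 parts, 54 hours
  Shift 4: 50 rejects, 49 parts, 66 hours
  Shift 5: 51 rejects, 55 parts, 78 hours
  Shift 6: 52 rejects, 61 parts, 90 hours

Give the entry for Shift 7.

For the rejects, +1 each step: 47, 48, 49, 50, 51, 52 → 53.
Parts goes 31, 37, 43, 49, 55, 61 → 67 (+6 each step).
Hours goes 30, 42, 54, 66, 78, 90 → 102 (+12 each step).
So the next line is 53 rejects, 67 parts, 102 hours.

53 rejects, 67 parts, 102 hours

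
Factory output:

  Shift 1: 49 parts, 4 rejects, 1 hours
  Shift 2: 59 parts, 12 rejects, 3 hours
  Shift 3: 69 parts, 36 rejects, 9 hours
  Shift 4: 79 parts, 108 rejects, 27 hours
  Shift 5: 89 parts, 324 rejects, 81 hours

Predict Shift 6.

Parts: +10 each step, so 49, 59, 69, 79, 89 → 99.
Rejects: 4, 12, 36, 108, 324 → 972 (×3 each step).
Hours: ×3 each step; 1, 3, 9, 27, 81 → 243.
Putting it together: 99 parts, 972 rejects, 243 hours.

99 parts, 972 rejects, 243 hours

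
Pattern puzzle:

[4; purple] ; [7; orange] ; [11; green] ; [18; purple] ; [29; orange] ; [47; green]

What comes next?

[76; purple]

First part: each term is the sum of the two before it, so 4, 7, 11, 18, 29, 47 → 76.
Colour: purple, orange, green, purple, orange, green → purple (repeats purple → orange → green).
Putting it together: [76; purple].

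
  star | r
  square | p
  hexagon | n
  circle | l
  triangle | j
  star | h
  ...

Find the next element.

Shape: repeats star → square → hexagon → circle → triangle, so star, square, hexagon, circle, triangle, star → square.
Letter: r, p, n, l, j, h → f (letters move back 2 places in the alphabet).
Combining the parts gives square | f.

square | f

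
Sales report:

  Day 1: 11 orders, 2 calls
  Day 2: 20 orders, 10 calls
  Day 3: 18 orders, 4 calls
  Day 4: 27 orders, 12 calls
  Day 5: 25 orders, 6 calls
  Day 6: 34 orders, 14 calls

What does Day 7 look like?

Orders: alternating steps +9, −2, +9, −2, …; 11, 20, 18, 27, 25, 34 → 32.
Calls: alternating steps +8, −6, +8, −6, …; 2, 10, 4, 12, 6, 14 → 8.
Combining the parts gives 32 orders, 8 calls.

32 orders, 8 calls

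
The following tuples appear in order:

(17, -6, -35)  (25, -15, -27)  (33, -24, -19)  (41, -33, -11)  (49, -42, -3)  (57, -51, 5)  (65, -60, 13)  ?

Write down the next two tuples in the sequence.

(73, -69, 21), (81, -78, 29)

First entry — +8 each step: 17, 25, 33, 41, 49, 57, 65 → 73 → 81.
Second entry goes -6, -15, -24, -33, -42, -51, -60 → -69 → -78 (−9 each step).
Third entry — +8 each step: -35, -27, -19, -11, -3, 5, 13 → 21 → 29.
Putting the parts together: (73, -69, 21) and then (81, -78, 29).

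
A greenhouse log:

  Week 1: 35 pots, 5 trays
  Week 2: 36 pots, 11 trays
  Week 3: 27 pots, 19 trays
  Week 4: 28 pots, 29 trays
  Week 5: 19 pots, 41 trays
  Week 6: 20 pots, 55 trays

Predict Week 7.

11 pots, 71 trays

Pots: alternating steps +1, −9, +1, −9, …, so 35, 36, 27, 28, 19, 20 → 11.
Trays: differences are 6, 8, 10, … (increasing by 2 each time), so 5, 11, 19, 29, 41, 55 → 71.
Combining the parts gives 11 pots, 71 trays.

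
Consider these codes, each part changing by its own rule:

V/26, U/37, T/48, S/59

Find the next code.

Letter — letters move back 1 place in the alphabet: V, U, T, S → R.
Second component: +11 each step; 26, 37, 48, 59 → 70.
So the next code is R/70.

R/70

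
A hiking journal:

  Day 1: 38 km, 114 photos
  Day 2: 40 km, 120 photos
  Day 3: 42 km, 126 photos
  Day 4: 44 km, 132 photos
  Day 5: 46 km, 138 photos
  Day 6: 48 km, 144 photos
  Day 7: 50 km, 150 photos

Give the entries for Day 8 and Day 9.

Km: 38, 40, 42, 44, 46, 48, 50 → 52 → 54 (+2 each step).
Photos goes 114, 120, 126, 132, 138, 144, 150 → 156 → 162 (always 3 × the km).
Putting the parts together: 52 km, 156 photos and then 54 km, 162 photos.

52 km, 156 photos; 54 km, 162 photos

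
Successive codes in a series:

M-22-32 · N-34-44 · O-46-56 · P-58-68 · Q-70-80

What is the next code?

Letter: letters move forward 1 place in the alphabet; M, N, O, P, Q → R.
Second component: 22, 34, 46, 58, 70 → 82 (+12 each step).
Third component goes 32, 44, 56, 68, 80 → 92 (+12 each step).
So the next code is R-82-92.

R-82-92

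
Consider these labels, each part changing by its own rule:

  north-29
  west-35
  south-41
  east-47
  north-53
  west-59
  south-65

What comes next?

Direction goes north, west, south, east, north, west, south → east (repeats north → west → south → east).
For the second component, +6 each step: 29, 35, 41, 47, 53, 59, 65 → 71.
Putting it together: east-71.

east-71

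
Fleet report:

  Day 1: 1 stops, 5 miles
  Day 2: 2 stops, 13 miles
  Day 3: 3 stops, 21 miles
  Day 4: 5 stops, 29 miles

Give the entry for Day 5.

8 stops, 37 miles

Stops: each term is the sum of the two before it; 1, 2, 3, 5 → 8.
Miles: +8 each step, so 5, 13, 21, 29 → 37.
Putting it together: 8 stops, 37 miles.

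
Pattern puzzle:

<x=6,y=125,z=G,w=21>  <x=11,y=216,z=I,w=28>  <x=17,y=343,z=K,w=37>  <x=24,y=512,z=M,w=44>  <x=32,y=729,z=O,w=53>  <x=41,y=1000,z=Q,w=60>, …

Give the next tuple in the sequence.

<x=51,y=1331,z=S,w=69>

X goes 6, 11, 17, 24, 32, 41 → 51 (differences are 5, 6, 7, … (increasing by 1 each time)).
Y: perfect cubes: 5³, 6³, 7³, …, so 125, 216, 343, 512, 729, 1000 → 1331.
For the z, letters move forward 2 places in the alphabet: G, I, K, M, O, Q → S.
W: alternating steps +7, +9, +7, +9, …, so 21, 28, 37, 44, 53, 60 → 69.
Putting it together: <x=51,y=1331,z=S,w=69>.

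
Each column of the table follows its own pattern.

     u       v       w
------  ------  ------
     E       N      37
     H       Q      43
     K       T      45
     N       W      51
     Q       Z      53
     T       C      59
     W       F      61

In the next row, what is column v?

I

Column v goes N, Q, T, W, Z, C, F → I (letters move forward 3 places in the alphabet, wrapping Z→A).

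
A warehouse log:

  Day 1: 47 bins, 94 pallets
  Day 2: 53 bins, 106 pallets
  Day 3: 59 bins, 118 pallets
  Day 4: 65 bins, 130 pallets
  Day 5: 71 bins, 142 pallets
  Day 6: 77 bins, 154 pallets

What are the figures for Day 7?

83 bins, 166 pallets

Bins: +6 each step, so 47, 53, 59, 65, 71, 77 → 83.
Pallets — always 2 × the bins: 94, 106, 118, 130, 142, 154 → 166.
So the next row is 83 bins, 166 pallets.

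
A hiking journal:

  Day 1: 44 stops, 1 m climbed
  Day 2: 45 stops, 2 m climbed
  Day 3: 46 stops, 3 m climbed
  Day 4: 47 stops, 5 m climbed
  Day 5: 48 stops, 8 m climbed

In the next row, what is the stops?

Stops — +1 each step: 44, 45, 46, 47, 48 → 49.

49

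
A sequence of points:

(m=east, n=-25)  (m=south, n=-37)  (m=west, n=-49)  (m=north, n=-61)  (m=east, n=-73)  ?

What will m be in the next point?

south

M: repeats east → south → west → north; east, south, west, north, east → south.
For the n, −12 each step: -25, -37, -49, -61, -73 → -85.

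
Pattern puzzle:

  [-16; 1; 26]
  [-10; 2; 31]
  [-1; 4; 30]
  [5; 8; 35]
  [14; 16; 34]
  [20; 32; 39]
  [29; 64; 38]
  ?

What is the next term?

[35; 128; 43]

First value: alternating steps +6, +9, +6, +9, …; -16, -10, -1, 5, 14, 20, 29 → 35.
Second value: ×2 each step; 1, 2, 4, 8, 16, 32, 64 → 128.
For the third value, alternating steps +5, −1, +5, −1, …: 26, 31, 30, 35, 34, 39, 38 → 43.
Combining the parts gives [35; 128; 43].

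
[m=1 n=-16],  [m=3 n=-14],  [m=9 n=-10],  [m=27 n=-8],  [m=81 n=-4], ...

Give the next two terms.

[m=243 n=-2], [m=729 n=2]

M: 1, 3, 9, 27, 81 → 243 → 729 (×3 each step).
N — alternating steps +2, +4, +2, +4, …: -16, -14, -10, -8, -4 → -2 → 2.
So the next two terms are [m=243 n=-2] and [m=729 n=2].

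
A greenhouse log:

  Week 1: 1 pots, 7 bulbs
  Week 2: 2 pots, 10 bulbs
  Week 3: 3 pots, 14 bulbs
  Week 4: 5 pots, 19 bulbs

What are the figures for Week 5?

8 pots, 25 bulbs

Pots: each term is the sum of the two before it, so 1, 2, 3, 5 → 8.
Bulbs goes 7, 10, 14, 19 → 25 (differences are 3, 4, 5, … (increasing by 1 each time)).
Putting it together: 8 pots, 25 bulbs.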